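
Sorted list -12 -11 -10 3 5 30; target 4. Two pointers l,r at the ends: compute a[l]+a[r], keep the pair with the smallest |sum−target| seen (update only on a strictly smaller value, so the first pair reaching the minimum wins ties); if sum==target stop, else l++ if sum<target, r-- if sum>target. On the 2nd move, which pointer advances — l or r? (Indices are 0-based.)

l

[0,5] -12+30=18 d=14 * → r--
[0,4] -12+5=-7 d=11 * → l++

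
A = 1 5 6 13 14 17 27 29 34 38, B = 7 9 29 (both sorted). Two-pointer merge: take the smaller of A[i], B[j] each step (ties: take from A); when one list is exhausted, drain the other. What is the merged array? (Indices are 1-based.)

[1, 5, 6, 7, 9, 13, 14, 17, 27, 29, 29, 34, 38]

i=1 j=1: A[i]=1<=B[j]=7 take 1, i++
i=2 j=1: A[i]=5<=B[j]=7 take 5, i++
i=3 j=1: A[i]=6<=B[j]=7 take 6, i++
i=4 j=1: A[i]=13>B[j]=7 take 7, j++
i=4 j=2: A[i]=13>B[j]=9 take 9, j++
i=4 j=3: A[i]=13<=B[j]=29 take 13, i++
i=5 j=3: A[i]=14<=B[j]=29 take 14, i++
i=6 j=3: A[i]=17<=B[j]=29 take 17, i++
i=7 j=3: A[i]=27<=B[j]=29 take 27, i++
i=8 j=3: A[i]=29<=B[j]=29 take 29, i++
i=9 j=3: A[i]=34>B[j]=29 take 29, j++
i=9 j=4: B done, take A[i]=34, i++
i=10 j=4: B done, take A[i]=38, i++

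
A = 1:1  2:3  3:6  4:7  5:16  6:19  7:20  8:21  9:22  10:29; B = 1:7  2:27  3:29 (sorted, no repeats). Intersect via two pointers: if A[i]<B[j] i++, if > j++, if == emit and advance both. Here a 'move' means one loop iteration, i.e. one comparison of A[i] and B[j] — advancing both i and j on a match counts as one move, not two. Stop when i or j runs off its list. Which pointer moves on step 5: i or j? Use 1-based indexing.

i

[i=1,j=1] 1<7 → i++
[i=2,j=1] 3<7 → i++
[i=3,j=1] 6<7 → i++
[i=4,j=1] 7==7 emit → i++,j++
[i=5,j=2] 16<27 → i++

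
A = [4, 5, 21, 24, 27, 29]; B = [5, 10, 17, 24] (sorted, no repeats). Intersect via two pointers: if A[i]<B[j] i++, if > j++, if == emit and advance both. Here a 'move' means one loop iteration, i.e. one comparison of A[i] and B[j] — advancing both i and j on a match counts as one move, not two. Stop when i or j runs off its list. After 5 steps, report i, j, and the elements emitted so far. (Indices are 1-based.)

i=4, j=4, emitted=[5]

i=1 j=1: 4<5, i++
i=2 j=1: 5==5 emit, i++,j++
i=3 j=2: 21>10, j++
i=3 j=3: 21>17, j++
i=3 j=4: 21<24, i++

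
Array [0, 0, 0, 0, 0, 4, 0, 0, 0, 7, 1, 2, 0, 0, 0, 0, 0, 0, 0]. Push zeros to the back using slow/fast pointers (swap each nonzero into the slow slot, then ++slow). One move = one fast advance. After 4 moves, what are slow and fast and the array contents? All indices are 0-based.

slow=0, fast=4, a=[0, 0, 0, 0, 0, 4, 0, 0, 0, 7, 1, 2, 0, 0, 0, 0, 0, 0, 0]

(s=0,f=0) a[fast]=0 → fast++
(s=0,f=1) a[fast]=0 → fast++
(s=0,f=2) a[fast]=0 → fast++
(s=0,f=3) a[fast]=0 → fast++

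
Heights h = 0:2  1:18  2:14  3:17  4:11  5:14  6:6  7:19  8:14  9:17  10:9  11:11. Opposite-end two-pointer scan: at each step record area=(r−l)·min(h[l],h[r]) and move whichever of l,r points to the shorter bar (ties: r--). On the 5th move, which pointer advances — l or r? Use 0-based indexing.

r

l=0 r=11: min(2,11)*11=22 best=22 *, l++
l=1 r=11: min(18,11)*10=110 best=110 *, r--
l=1 r=10: min(18,9)*9=81 best=110, r--
l=1 r=9: min(18,17)*8=136 best=136 *, r--
l=1 r=8: min(18,14)*7=98 best=136, r--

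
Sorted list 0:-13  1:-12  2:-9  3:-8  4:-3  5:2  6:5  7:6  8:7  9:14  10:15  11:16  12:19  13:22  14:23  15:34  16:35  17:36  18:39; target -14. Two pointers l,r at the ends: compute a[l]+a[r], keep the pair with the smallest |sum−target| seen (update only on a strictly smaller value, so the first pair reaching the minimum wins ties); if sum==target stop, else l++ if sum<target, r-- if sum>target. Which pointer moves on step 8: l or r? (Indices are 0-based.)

l=0 r=18: -13+39=26 d=40 *, r--
l=0 r=17: -13+36=23 d=37 *, r--
l=0 r=16: -13+35=22 d=36 *, r--
l=0 r=15: -13+34=21 d=35 *, r--
l=0 r=14: -13+23=10 d=24 *, r--
l=0 r=13: -13+22=9 d=23 *, r--
l=0 r=12: -13+19=6 d=20 *, r--
l=0 r=11: -13+16=3 d=17 *, r--

r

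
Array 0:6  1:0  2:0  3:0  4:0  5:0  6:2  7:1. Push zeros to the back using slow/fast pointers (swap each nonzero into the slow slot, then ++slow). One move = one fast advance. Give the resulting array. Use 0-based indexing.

[6, 2, 1, 0, 0, 0, 0, 0]

slow=0 fast=0: a[fast]=6≠0 swap→a[0]=6, slow++,fast++
slow=1 fast=1: a[fast]=0, fast++
slow=1 fast=2: a[fast]=0, fast++
slow=1 fast=3: a[fast]=0, fast++
slow=1 fast=4: a[fast]=0, fast++
slow=1 fast=5: a[fast]=0, fast++
slow=1 fast=6: a[fast]=2≠0 swap→a[1]=2, slow++,fast++
slow=2 fast=7: a[fast]=1≠0 swap→a[2]=1, slow++,fast++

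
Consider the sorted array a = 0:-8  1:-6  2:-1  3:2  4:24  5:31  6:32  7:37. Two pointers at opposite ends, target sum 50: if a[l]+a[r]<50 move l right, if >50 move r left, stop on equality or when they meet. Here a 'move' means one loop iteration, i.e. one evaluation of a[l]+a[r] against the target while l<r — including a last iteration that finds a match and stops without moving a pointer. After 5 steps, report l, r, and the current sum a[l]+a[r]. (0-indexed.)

l=0 r=7: -8+37=29 <50, l++
l=1 r=7: -6+37=31 <50, l++
l=2 r=7: -1+37=36 <50, l++
l=3 r=7: 2+37=39 <50, l++
l=4 r=7: 24+37=61 >50, r--

l=4, r=6, sum=56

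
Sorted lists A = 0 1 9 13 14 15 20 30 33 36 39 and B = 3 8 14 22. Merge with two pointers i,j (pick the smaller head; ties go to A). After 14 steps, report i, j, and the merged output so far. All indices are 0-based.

i=10, j=4, merged so far=[0, 1, 3, 8, 9, 13, 14, 14, 15, 20, 22, 30, 33, 36]

i=0 j=0: A[i]=0<=B[j]=3 take 0, i++
i=1 j=0: A[i]=1<=B[j]=3 take 1, i++
i=2 j=0: A[i]=9>B[j]=3 take 3, j++
i=2 j=1: A[i]=9>B[j]=8 take 8, j++
i=2 j=2: A[i]=9<=B[j]=14 take 9, i++
i=3 j=2: A[i]=13<=B[j]=14 take 13, i++
i=4 j=2: A[i]=14<=B[j]=14 take 14, i++
i=5 j=2: A[i]=15>B[j]=14 take 14, j++
i=5 j=3: A[i]=15<=B[j]=22 take 15, i++
i=6 j=3: A[i]=20<=B[j]=22 take 20, i++
i=7 j=3: A[i]=30>B[j]=22 take 22, j++
i=7 j=4: B done, take A[i]=30, i++
i=8 j=4: B done, take A[i]=33, i++
i=9 j=4: B done, take A[i]=36, i++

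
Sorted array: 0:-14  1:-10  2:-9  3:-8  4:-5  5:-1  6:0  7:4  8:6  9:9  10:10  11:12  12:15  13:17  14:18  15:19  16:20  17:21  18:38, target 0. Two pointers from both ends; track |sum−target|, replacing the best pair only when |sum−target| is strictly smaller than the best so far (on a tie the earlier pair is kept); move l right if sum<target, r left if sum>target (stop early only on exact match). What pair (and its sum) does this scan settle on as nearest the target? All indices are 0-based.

pair (-10, 10) with sum 0 (|Δ|=0)

l=0 r=18: -14+38=24 d=24 *, r--
l=0 r=17: -14+21=7 d=7 *, r--
l=0 r=16: -14+20=6 d=6 *, r--
l=0 r=15: -14+19=5 d=5 *, r--
l=0 r=14: -14+18=4 d=4 *, r--
l=0 r=13: -14+17=3 d=3 *, r--
l=0 r=12: -14+15=1 d=1 *, r--
l=0 r=11: -14+12=-2 d=2, l++
l=1 r=11: -10+12=2 d=2, r--
l=1 r=10: -10+10=0 d=0 *, stop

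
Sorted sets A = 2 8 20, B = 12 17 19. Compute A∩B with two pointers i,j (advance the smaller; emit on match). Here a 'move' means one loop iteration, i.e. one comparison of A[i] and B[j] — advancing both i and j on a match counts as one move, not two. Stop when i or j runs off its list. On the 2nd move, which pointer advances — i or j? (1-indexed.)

i

i=1 j=1: 2<12, i++
i=2 j=1: 8<12, i++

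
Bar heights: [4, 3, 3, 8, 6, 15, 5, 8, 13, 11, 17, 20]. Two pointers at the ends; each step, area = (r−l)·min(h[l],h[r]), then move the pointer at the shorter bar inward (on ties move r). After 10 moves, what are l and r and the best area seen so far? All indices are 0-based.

[0,11] min(4,20)*11=44 best=44 * → l++
[1,11] min(3,20)*10=30 best=44 → l++
[2,11] min(3,20)*9=27 best=44 → l++
[3,11] min(8,20)*8=64 best=64 * → l++
[4,11] min(6,20)*7=42 best=64 → l++
[5,11] min(15,20)*6=90 best=90 * → l++
[6,11] min(5,20)*5=25 best=90 → l++
[7,11] min(8,20)*4=32 best=90 → l++
[8,11] min(13,20)*3=39 best=90 → l++
[9,11] min(11,20)*2=22 best=90 → l++

l=10, r=11, best area=90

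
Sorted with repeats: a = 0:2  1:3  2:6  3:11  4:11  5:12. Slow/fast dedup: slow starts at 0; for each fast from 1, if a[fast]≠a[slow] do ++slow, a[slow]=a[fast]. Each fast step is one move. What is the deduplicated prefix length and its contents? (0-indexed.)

length 5; prefix = [2, 3, 6, 11, 12]

slow=0 fast=1: a[fast]=3≠a[slow]=2 write a[1]=3, slow++,fast++
slow=1 fast=2: a[fast]=6≠a[slow]=3 write a[2]=6, slow++,fast++
slow=2 fast=3: a[fast]=11≠a[slow]=6 write a[3]=11, slow++,fast++
slow=3 fast=4: a[fast]=11=a[slow] dup, fast++
slow=3 fast=5: a[fast]=12≠a[slow]=11 write a[4]=12, slow++,fast++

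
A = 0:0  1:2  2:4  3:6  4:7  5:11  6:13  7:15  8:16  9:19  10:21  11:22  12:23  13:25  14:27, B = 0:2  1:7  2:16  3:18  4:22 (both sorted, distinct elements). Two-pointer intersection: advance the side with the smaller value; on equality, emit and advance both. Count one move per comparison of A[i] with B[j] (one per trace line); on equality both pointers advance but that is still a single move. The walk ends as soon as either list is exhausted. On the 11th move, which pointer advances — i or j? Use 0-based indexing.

i=0 j=0: 0<2, i++
i=1 j=0: 2==2 emit, i++,j++
i=2 j=1: 4<7, i++
i=3 j=1: 6<7, i++
i=4 j=1: 7==7 emit, i++,j++
i=5 j=2: 11<16, i++
i=6 j=2: 13<16, i++
i=7 j=2: 15<16, i++
i=8 j=2: 16==16 emit, i++,j++
i=9 j=3: 19>18, j++
i=9 j=4: 19<22, i++

i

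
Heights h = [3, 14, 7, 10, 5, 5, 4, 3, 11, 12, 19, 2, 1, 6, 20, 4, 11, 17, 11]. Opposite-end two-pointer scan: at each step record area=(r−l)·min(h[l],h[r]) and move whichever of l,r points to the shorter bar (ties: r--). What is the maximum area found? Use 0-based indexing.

[0,18] min(3,11)*18=54 best=54 * → l++
[1,18] min(14,11)*17=187 best=187 * → r--
[1,17] min(14,17)*16=224 best=224 * → l++
[2,17] min(7,17)*15=105 best=224 → l++
[3,17] min(10,17)*14=140 best=224 → l++
[4,17] min(5,17)*13=65 best=224 → l++
[5,17] min(5,17)*12=60 best=224 → l++
[6,17] min(4,17)*11=44 best=224 → l++
[7,17] min(3,17)*10=30 best=224 → l++
[8,17] min(11,17)*9=99 best=224 → l++
[9,17] min(12,17)*8=96 best=224 → l++
[10,17] min(19,17)*7=119 best=224 → r--
[10,16] min(19,11)*6=66 best=224 → r--
[10,15] min(19,4)*5=20 best=224 → r--
[10,14] min(19,20)*4=76 best=224 → l++
[11,14] min(2,20)*3=6 best=224 → l++
[12,14] min(1,20)*2=2 best=224 → l++
[13,14] min(6,20)*1=6 best=224 → l++

max area = 224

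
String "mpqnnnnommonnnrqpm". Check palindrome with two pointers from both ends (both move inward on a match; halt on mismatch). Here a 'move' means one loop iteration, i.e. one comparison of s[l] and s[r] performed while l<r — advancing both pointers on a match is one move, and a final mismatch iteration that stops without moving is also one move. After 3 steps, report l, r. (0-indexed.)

[0,17] 'm'=='m' → l++,r--
[1,16] 'p'=='p' → l++,r--
[2,15] 'q'=='q' → l++,r--

l=3, r=14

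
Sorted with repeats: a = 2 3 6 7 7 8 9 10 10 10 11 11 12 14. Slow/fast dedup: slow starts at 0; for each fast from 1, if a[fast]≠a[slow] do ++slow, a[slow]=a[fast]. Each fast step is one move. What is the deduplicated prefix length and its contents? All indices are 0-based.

slow=0 fast=1: a[fast]=3≠a[slow]=2 write a[1]=3, slow++,fast++
slow=1 fast=2: a[fast]=6≠a[slow]=3 write a[2]=6, slow++,fast++
slow=2 fast=3: a[fast]=7≠a[slow]=6 write a[3]=7, slow++,fast++
slow=3 fast=4: a[fast]=7=a[slow] dup, fast++
slow=3 fast=5: a[fast]=8≠a[slow]=7 write a[4]=8, slow++,fast++
slow=4 fast=6: a[fast]=9≠a[slow]=8 write a[5]=9, slow++,fast++
slow=5 fast=7: a[fast]=10≠a[slow]=9 write a[6]=10, slow++,fast++
slow=6 fast=8: a[fast]=10=a[slow] dup, fast++
slow=6 fast=9: a[fast]=10=a[slow] dup, fast++
slow=6 fast=10: a[fast]=11≠a[slow]=10 write a[7]=11, slow++,fast++
slow=7 fast=11: a[fast]=11=a[slow] dup, fast++
slow=7 fast=12: a[fast]=12≠a[slow]=11 write a[8]=12, slow++,fast++
slow=8 fast=13: a[fast]=14≠a[slow]=12 write a[9]=14, slow++,fast++

length 10; prefix = [2, 3, 6, 7, 8, 9, 10, 11, 12, 14]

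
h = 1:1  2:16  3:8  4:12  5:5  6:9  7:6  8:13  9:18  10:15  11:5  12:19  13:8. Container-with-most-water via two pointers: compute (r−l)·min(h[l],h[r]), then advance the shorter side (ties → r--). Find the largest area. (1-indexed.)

[1,13] min(1,8)*12=12 best=12 * → l++
[2,13] min(16,8)*11=88 best=88 * → r--
[2,12] min(16,19)*10=160 best=160 * → l++
[3,12] min(8,19)*9=72 best=160 → l++
[4,12] min(12,19)*8=96 best=160 → l++
[5,12] min(5,19)*7=35 best=160 → l++
[6,12] min(9,19)*6=54 best=160 → l++
[7,12] min(6,19)*5=30 best=160 → l++
[8,12] min(13,19)*4=52 best=160 → l++
[9,12] min(18,19)*3=54 best=160 → l++
[10,12] min(15,19)*2=30 best=160 → l++
[11,12] min(5,19)*1=5 best=160 → l++

max area = 160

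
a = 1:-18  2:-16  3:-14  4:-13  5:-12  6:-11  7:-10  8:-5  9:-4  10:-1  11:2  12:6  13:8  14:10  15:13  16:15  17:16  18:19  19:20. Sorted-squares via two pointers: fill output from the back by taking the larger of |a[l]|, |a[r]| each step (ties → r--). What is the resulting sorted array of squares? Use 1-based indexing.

l=1 r=19: |-18|<=|20| out[19]=400, r--
l=1 r=18: |-18|<=|19| out[18]=361, r--
l=1 r=17: |-18|>|16| out[17]=324, l++
l=2 r=17: |-16|<=|16| out[16]=256, r--
l=2 r=16: |-16|>|15| out[15]=256, l++
l=3 r=16: |-14|<=|15| out[14]=225, r--
l=3 r=15: |-14|>|13| out[13]=196, l++
l=4 r=15: |-13|<=|13| out[12]=169, r--
l=4 r=14: |-13|>|10| out[11]=169, l++
l=5 r=14: |-12|>|10| out[10]=144, l++
l=6 r=14: |-11|>|10| out[9]=121, l++
l=7 r=14: |-10|<=|10| out[8]=100, r--
l=7 r=13: |-10|>|8| out[7]=100, l++
l=8 r=13: |-5|<=|8| out[6]=64, r--
l=8 r=12: |-5|<=|6| out[5]=36, r--
l=8 r=11: |-5|>|2| out[4]=25, l++
l=9 r=11: |-4|>|2| out[3]=16, l++
l=10 r=11: |-1|<=|2| out[2]=4, r--
l=10 r=10: |-1|<=|-1| out[1]=1, r--

[1, 4, 16, 25, 36, 64, 100, 100, 121, 144, 169, 169, 196, 225, 256, 256, 324, 361, 400]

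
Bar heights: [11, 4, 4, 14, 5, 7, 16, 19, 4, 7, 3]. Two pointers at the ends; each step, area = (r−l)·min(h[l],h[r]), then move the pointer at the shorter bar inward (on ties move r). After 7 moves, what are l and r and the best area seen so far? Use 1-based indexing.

l=5, r=8, best area=77

l=1 r=11: min(11,3)*10=30 best=30 *, r--
l=1 r=10: min(11,7)*9=63 best=63 *, r--
l=1 r=9: min(11,4)*8=32 best=63, r--
l=1 r=8: min(11,19)*7=77 best=77 *, l++
l=2 r=8: min(4,19)*6=24 best=77, l++
l=3 r=8: min(4,19)*5=20 best=77, l++
l=4 r=8: min(14,19)*4=56 best=77, l++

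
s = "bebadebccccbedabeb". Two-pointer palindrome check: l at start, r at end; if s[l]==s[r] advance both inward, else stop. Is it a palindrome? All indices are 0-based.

[0,17] 'b'=='b' → l++,r--
[1,16] 'e'=='e' → l++,r--
[2,15] 'b'=='b' → l++,r--
[3,14] 'a'=='a' → l++,r--
[4,13] 'd'=='d' → l++,r--
[5,12] 'e'=='e' → l++,r--
[6,11] 'b'=='b' → l++,r--
[7,10] 'c'=='c' → l++,r--
[8,9] 'c'=='c' → l++,r--

palindrome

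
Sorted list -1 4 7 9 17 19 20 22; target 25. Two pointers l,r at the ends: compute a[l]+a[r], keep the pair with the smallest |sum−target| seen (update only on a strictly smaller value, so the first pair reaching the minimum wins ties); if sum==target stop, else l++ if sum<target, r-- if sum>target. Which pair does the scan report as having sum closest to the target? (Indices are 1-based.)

[1,8] -1+22=21 d=4 * → l++
[2,8] 4+22=26 d=1 * → r--
[2,7] 4+20=24 d=1 → l++
[3,7] 7+20=27 d=2 → r--
[3,6] 7+19=26 d=1 → r--
[3,5] 7+17=24 d=1 → l++
[4,5] 9+17=26 d=1 → r--

pair (4, 22) with sum 26 (|Δ|=1)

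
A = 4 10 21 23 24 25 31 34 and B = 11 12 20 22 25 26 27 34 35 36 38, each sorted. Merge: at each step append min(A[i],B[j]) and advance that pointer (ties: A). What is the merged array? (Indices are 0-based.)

[i=0,j=0] A[i]=4<=B[j]=11 take 4 → i++
[i=1,j=0] A[i]=10<=B[j]=11 take 10 → i++
[i=2,j=0] A[i]=21>B[j]=11 take 11 → j++
[i=2,j=1] A[i]=21>B[j]=12 take 12 → j++
[i=2,j=2] A[i]=21>B[j]=20 take 20 → j++
[i=2,j=3] A[i]=21<=B[j]=22 take 21 → i++
[i=3,j=3] A[i]=23>B[j]=22 take 22 → j++
[i=3,j=4] A[i]=23<=B[j]=25 take 23 → i++
[i=4,j=4] A[i]=24<=B[j]=25 take 24 → i++
[i=5,j=4] A[i]=25<=B[j]=25 take 25 → i++
[i=6,j=4] A[i]=31>B[j]=25 take 25 → j++
[i=6,j=5] A[i]=31>B[j]=26 take 26 → j++
[i=6,j=6] A[i]=31>B[j]=27 take 27 → j++
[i=6,j=7] A[i]=31<=B[j]=34 take 31 → i++
[i=7,j=7] A[i]=34<=B[j]=34 take 34 → i++
[i=8,j=7] A done, take B[j]=34 → j++
[i=8,j=8] A done, take B[j]=35 → j++
[i=8,j=9] A done, take B[j]=36 → j++
[i=8,j=10] A done, take B[j]=38 → j++

[4, 10, 11, 12, 20, 21, 22, 23, 24, 25, 25, 26, 27, 31, 34, 34, 35, 36, 38]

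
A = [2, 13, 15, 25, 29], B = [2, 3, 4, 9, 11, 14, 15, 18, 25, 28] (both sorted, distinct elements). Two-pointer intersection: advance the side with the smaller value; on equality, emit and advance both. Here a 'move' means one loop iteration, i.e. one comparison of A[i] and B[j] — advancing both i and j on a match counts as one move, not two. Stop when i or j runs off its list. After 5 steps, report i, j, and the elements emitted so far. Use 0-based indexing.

i=1, j=5, emitted=[2]

[i=0,j=0] 2==2 emit → i++,j++
[i=1,j=1] 13>3 → j++
[i=1,j=2] 13>4 → j++
[i=1,j=3] 13>9 → j++
[i=1,j=4] 13>11 → j++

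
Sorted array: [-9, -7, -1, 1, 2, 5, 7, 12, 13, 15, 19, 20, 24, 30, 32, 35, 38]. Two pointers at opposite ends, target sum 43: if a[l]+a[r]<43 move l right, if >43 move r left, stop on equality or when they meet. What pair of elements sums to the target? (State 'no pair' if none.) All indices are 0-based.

(5, 38)

l=0 r=16: -9+38=29 <43, l++
l=1 r=16: -7+38=31 <43, l++
l=2 r=16: -1+38=37 <43, l++
l=3 r=16: 1+38=39 <43, l++
l=4 r=16: 2+38=40 <43, l++
l=5 r=16: 5+38=43, found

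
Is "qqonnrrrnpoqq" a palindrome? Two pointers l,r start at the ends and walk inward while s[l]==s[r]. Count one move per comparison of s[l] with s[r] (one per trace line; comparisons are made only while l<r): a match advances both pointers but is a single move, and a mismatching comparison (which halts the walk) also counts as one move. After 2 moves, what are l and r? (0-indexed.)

l=2, r=10

[0,12] 'q'=='q' → l++,r--
[1,11] 'q'=='q' → l++,r--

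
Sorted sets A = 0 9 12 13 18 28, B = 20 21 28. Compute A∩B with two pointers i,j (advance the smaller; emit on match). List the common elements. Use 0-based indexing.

intersection = [28]

i=0 j=0: 0<20, i++
i=1 j=0: 9<20, i++
i=2 j=0: 12<20, i++
i=3 j=0: 13<20, i++
i=4 j=0: 18<20, i++
i=5 j=0: 28>20, j++
i=5 j=1: 28>21, j++
i=5 j=2: 28==28 emit, i++,j++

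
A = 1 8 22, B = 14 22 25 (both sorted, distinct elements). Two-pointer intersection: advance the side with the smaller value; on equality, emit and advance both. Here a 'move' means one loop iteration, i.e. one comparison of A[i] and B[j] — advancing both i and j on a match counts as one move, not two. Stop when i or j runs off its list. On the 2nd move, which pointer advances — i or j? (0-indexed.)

[i=0,j=0] 1<14 → i++
[i=1,j=0] 8<14 → i++

i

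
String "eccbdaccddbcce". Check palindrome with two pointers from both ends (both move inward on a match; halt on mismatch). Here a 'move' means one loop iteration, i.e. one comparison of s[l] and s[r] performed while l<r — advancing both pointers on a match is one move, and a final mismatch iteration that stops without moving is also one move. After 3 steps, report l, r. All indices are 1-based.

l=1 r=14: 'e'=='e', l++,r--
l=2 r=13: 'c'=='c', l++,r--
l=3 r=12: 'c'=='c', l++,r--

l=4, r=11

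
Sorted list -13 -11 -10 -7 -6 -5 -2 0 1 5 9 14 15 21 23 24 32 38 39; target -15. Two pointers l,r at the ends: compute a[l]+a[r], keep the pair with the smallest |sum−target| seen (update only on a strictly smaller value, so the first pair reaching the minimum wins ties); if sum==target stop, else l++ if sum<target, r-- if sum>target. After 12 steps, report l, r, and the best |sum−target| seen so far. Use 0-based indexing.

[0,18] -13+39=26 d=41 * → r--
[0,17] -13+38=25 d=40 * → r--
[0,16] -13+32=19 d=34 * → r--
[0,15] -13+24=11 d=26 * → r--
[0,14] -13+23=10 d=25 * → r--
[0,13] -13+21=8 d=23 * → r--
[0,12] -13+15=2 d=17 * → r--
[0,11] -13+14=1 d=16 * → r--
[0,10] -13+9=-4 d=11 * → r--
[0,9] -13+5=-8 d=7 * → r--
[0,8] -13+1=-12 d=3 * → r--
[0,7] -13+0=-13 d=2 * → r--

l=0, r=6, best |Δ|=2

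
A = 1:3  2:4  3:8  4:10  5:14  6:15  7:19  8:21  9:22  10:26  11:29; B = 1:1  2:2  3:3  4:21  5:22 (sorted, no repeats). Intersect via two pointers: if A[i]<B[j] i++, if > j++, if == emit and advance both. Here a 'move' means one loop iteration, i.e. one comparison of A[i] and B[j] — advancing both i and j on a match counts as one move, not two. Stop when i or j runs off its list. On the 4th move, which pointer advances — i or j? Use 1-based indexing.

i

[i=1,j=1] 3>1 → j++
[i=1,j=2] 3>2 → j++
[i=1,j=3] 3==3 emit → i++,j++
[i=2,j=4] 4<21 → i++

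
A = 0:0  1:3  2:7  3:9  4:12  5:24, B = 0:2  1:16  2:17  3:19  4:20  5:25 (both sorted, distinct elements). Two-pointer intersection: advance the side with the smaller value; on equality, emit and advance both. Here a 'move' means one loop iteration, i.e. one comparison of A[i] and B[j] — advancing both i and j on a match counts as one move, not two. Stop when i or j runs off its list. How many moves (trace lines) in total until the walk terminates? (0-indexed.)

11 moves

[i=0,j=0] 0<2 → i++
[i=1,j=0] 3>2 → j++
[i=1,j=1] 3<16 → i++
[i=2,j=1] 7<16 → i++
[i=3,j=1] 9<16 → i++
[i=4,j=1] 12<16 → i++
[i=5,j=1] 24>16 → j++
[i=5,j=2] 24>17 → j++
[i=5,j=3] 24>19 → j++
[i=5,j=4] 24>20 → j++
[i=5,j=5] 24<25 → i++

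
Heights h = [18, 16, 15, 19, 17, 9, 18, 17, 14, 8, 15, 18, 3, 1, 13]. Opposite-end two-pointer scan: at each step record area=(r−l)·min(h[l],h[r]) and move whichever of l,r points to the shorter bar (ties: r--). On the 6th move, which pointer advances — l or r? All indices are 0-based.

r

l=0 r=14: min(18,13)*14=182 best=182 *, r--
l=0 r=13: min(18,1)*13=13 best=182, r--
l=0 r=12: min(18,3)*12=36 best=182, r--
l=0 r=11: min(18,18)*11=198 best=198 *, r--
l=0 r=10: min(18,15)*10=150 best=198, r--
l=0 r=9: min(18,8)*9=72 best=198, r--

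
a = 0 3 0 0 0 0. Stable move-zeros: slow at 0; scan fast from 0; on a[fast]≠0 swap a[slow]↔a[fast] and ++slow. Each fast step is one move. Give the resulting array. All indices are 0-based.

[3, 0, 0, 0, 0, 0]

slow=0 fast=0: a[fast]=0, fast++
slow=0 fast=1: a[fast]=3≠0 swap→a[0]=3, slow++,fast++
slow=1 fast=2: a[fast]=0, fast++
slow=1 fast=3: a[fast]=0, fast++
slow=1 fast=4: a[fast]=0, fast++
slow=1 fast=5: a[fast]=0, fast++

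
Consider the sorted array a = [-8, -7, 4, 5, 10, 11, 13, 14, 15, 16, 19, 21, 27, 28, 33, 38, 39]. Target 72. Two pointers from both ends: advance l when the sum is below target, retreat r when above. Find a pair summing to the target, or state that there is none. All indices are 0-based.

(33, 39)

l=0 r=16: -8+39=31 <72, l++
l=1 r=16: -7+39=32 <72, l++
l=2 r=16: 4+39=43 <72, l++
l=3 r=16: 5+39=44 <72, l++
l=4 r=16: 10+39=49 <72, l++
l=5 r=16: 11+39=50 <72, l++
l=6 r=16: 13+39=52 <72, l++
l=7 r=16: 14+39=53 <72, l++
l=8 r=16: 15+39=54 <72, l++
l=9 r=16: 16+39=55 <72, l++
l=10 r=16: 19+39=58 <72, l++
l=11 r=16: 21+39=60 <72, l++
l=12 r=16: 27+39=66 <72, l++
l=13 r=16: 28+39=67 <72, l++
l=14 r=16: 33+39=72, found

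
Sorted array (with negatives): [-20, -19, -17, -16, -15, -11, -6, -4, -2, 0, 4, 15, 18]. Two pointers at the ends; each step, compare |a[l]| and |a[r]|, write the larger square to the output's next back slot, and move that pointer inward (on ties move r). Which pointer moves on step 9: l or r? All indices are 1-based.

l

l=1 r=13: |-20|>|18| out[13]=400, l++
l=2 r=13: |-19|>|18| out[12]=361, l++
l=3 r=13: |-17|<=|18| out[11]=324, r--
l=3 r=12: |-17|>|15| out[10]=289, l++
l=4 r=12: |-16|>|15| out[9]=256, l++
l=5 r=12: |-15|<=|15| out[8]=225, r--
l=5 r=11: |-15|>|4| out[7]=225, l++
l=6 r=11: |-11|>|4| out[6]=121, l++
l=7 r=11: |-6|>|4| out[5]=36, l++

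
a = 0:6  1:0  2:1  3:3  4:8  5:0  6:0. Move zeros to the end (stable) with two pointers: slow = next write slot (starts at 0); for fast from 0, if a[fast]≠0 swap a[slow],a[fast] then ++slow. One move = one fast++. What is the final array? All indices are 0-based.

(s=0,f=0) a[fast]=6≠0 swap→a[0]=6 → slow++,fast++
(s=1,f=1) a[fast]=0 → fast++
(s=1,f=2) a[fast]=1≠0 swap→a[1]=1 → slow++,fast++
(s=2,f=3) a[fast]=3≠0 swap→a[2]=3 → slow++,fast++
(s=3,f=4) a[fast]=8≠0 swap→a[3]=8 → slow++,fast++
(s=4,f=5) a[fast]=0 → fast++
(s=4,f=6) a[fast]=0 → fast++

[6, 1, 3, 8, 0, 0, 0]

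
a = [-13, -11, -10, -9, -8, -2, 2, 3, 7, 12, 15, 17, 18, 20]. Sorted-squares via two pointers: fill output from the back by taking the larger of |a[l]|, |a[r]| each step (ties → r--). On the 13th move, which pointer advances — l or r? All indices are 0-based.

l=0 r=13: |-13|<=|20| out[13]=400, r--
l=0 r=12: |-13|<=|18| out[12]=324, r--
l=0 r=11: |-13|<=|17| out[11]=289, r--
l=0 r=10: |-13|<=|15| out[10]=225, r--
l=0 r=9: |-13|>|12| out[9]=169, l++
l=1 r=9: |-11|<=|12| out[8]=144, r--
l=1 r=8: |-11|>|7| out[7]=121, l++
l=2 r=8: |-10|>|7| out[6]=100, l++
l=3 r=8: |-9|>|7| out[5]=81, l++
l=4 r=8: |-8|>|7| out[4]=64, l++
l=5 r=8: |-2|<=|7| out[3]=49, r--
l=5 r=7: |-2|<=|3| out[2]=9, r--
l=5 r=6: |-2|<=|2| out[1]=4, r--

r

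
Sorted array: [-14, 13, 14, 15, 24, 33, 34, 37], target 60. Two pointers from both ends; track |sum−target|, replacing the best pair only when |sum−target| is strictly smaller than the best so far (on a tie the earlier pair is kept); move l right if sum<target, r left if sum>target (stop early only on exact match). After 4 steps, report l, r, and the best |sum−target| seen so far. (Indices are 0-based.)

l=0 r=7: -14+37=23 d=37 *, l++
l=1 r=7: 13+37=50 d=10 *, l++
l=2 r=7: 14+37=51 d=9 *, l++
l=3 r=7: 15+37=52 d=8 *, l++

l=4, r=7, best |Δ|=8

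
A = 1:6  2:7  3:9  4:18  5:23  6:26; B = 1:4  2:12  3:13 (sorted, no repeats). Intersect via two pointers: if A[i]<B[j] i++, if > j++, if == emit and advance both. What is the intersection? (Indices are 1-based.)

i=1 j=1: 6>4, j++
i=1 j=2: 6<12, i++
i=2 j=2: 7<12, i++
i=3 j=2: 9<12, i++
i=4 j=2: 18>12, j++
i=4 j=3: 18>13, j++

intersection = []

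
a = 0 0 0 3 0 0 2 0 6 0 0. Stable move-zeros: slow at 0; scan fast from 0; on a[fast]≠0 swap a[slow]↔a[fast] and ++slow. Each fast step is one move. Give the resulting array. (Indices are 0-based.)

[3, 2, 6, 0, 0, 0, 0, 0, 0, 0, 0]

slow=0 fast=0: a[fast]=0, fast++
slow=0 fast=1: a[fast]=0, fast++
slow=0 fast=2: a[fast]=0, fast++
slow=0 fast=3: a[fast]=3≠0 swap→a[0]=3, slow++,fast++
slow=1 fast=4: a[fast]=0, fast++
slow=1 fast=5: a[fast]=0, fast++
slow=1 fast=6: a[fast]=2≠0 swap→a[1]=2, slow++,fast++
slow=2 fast=7: a[fast]=0, fast++
slow=2 fast=8: a[fast]=6≠0 swap→a[2]=6, slow++,fast++
slow=3 fast=9: a[fast]=0, fast++
slow=3 fast=10: a[fast]=0, fast++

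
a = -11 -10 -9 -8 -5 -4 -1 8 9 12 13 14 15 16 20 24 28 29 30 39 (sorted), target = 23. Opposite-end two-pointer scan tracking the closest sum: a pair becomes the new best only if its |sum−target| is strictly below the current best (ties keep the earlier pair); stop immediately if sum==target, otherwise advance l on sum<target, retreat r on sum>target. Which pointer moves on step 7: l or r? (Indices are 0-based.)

r

l=0 r=19: -11+39=28 d=5 *, r--
l=0 r=18: -11+30=19 d=4 *, l++
l=1 r=18: -10+30=20 d=3 *, l++
l=2 r=18: -9+30=21 d=2 *, l++
l=3 r=18: -8+30=22 d=1 *, l++
l=4 r=18: -5+30=25 d=2, r--
l=4 r=17: -5+29=24 d=1, r--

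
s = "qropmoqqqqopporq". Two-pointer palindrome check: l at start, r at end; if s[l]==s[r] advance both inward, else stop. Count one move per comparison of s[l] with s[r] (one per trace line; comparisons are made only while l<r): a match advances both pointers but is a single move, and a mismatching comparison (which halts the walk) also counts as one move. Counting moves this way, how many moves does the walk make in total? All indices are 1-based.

l=1 r=16: 'q'=='q', l++,r--
l=2 r=15: 'r'=='r', l++,r--
l=3 r=14: 'o'=='o', l++,r--
l=4 r=13: 'p'=='p', l++,r--
l=5 r=12: 'm'!='p', stop

5 moves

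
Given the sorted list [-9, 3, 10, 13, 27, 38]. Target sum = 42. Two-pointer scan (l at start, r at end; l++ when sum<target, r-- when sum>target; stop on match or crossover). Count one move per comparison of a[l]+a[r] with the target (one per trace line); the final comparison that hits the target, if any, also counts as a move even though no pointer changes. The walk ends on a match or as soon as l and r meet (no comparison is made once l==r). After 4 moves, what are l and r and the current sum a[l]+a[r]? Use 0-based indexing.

l=3, r=4, sum=40

l=0 r=5: -9+38=29 <42, l++
l=1 r=5: 3+38=41 <42, l++
l=2 r=5: 10+38=48 >42, r--
l=2 r=4: 10+27=37 <42, l++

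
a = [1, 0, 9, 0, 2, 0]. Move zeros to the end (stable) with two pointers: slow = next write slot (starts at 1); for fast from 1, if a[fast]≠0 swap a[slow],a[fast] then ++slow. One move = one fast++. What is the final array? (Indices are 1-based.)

[1, 9, 2, 0, 0, 0]

slow=1 fast=1: a[fast]=1≠0 swap→a[1]=1, slow++,fast++
slow=2 fast=2: a[fast]=0, fast++
slow=2 fast=3: a[fast]=9≠0 swap→a[2]=9, slow++,fast++
slow=3 fast=4: a[fast]=0, fast++
slow=3 fast=5: a[fast]=2≠0 swap→a[3]=2, slow++,fast++
slow=4 fast=6: a[fast]=0, fast++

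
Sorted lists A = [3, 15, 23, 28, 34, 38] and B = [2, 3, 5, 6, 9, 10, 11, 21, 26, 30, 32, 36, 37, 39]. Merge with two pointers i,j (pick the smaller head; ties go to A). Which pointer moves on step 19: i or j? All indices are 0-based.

i=0 j=0: A[i]=3>B[j]=2 take 2, j++
i=0 j=1: A[i]=3<=B[j]=3 take 3, i++
i=1 j=1: A[i]=15>B[j]=3 take 3, j++
i=1 j=2: A[i]=15>B[j]=5 take 5, j++
i=1 j=3: A[i]=15>B[j]=6 take 6, j++
i=1 j=4: A[i]=15>B[j]=9 take 9, j++
i=1 j=5: A[i]=15>B[j]=10 take 10, j++
i=1 j=6: A[i]=15>B[j]=11 take 11, j++
i=1 j=7: A[i]=15<=B[j]=21 take 15, i++
i=2 j=7: A[i]=23>B[j]=21 take 21, j++
i=2 j=8: A[i]=23<=B[j]=26 take 23, i++
i=3 j=8: A[i]=28>B[j]=26 take 26, j++
i=3 j=9: A[i]=28<=B[j]=30 take 28, i++
i=4 j=9: A[i]=34>B[j]=30 take 30, j++
i=4 j=10: A[i]=34>B[j]=32 take 32, j++
i=4 j=11: A[i]=34<=B[j]=36 take 34, i++
i=5 j=11: A[i]=38>B[j]=36 take 36, j++
i=5 j=12: A[i]=38>B[j]=37 take 37, j++
i=5 j=13: A[i]=38<=B[j]=39 take 38, i++

i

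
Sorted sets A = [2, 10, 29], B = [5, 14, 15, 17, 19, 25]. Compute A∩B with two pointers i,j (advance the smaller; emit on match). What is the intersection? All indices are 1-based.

[i=1,j=1] 2<5 → i++
[i=2,j=1] 10>5 → j++
[i=2,j=2] 10<14 → i++
[i=3,j=2] 29>14 → j++
[i=3,j=3] 29>15 → j++
[i=3,j=4] 29>17 → j++
[i=3,j=5] 29>19 → j++
[i=3,j=6] 29>25 → j++

intersection = []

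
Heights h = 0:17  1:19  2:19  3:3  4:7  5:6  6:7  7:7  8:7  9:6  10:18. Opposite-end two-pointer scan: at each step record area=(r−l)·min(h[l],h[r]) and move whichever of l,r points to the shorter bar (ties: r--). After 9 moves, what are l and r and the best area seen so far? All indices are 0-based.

[0,10] min(17,18)*10=170 best=170 * → l++
[1,10] min(19,18)*9=162 best=170 → r--
[1,9] min(19,6)*8=48 best=170 → r--
[1,8] min(19,7)*7=49 best=170 → r--
[1,7] min(19,7)*6=42 best=170 → r--
[1,6] min(19,7)*5=35 best=170 → r--
[1,5] min(19,6)*4=24 best=170 → r--
[1,4] min(19,7)*3=21 best=170 → r--
[1,3] min(19,3)*2=6 best=170 → r--

l=1, r=2, best area=170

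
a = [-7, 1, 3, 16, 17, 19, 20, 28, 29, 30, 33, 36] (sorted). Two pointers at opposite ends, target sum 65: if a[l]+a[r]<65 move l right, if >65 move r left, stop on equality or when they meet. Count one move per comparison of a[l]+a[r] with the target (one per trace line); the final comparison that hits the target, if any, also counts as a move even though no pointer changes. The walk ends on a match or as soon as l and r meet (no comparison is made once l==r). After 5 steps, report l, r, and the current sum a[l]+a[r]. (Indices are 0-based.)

[0,11] -7+36=29 <65 → l++
[1,11] 1+36=37 <65 → l++
[2,11] 3+36=39 <65 → l++
[3,11] 16+36=52 <65 → l++
[4,11] 17+36=53 <65 → l++

l=5, r=11, sum=55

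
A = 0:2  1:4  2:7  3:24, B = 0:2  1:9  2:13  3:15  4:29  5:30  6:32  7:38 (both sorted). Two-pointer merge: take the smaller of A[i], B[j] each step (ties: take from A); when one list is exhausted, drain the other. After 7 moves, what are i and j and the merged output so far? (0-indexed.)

i=0 j=0: A[i]=2<=B[j]=2 take 2, i++
i=1 j=0: A[i]=4>B[j]=2 take 2, j++
i=1 j=1: A[i]=4<=B[j]=9 take 4, i++
i=2 j=1: A[i]=7<=B[j]=9 take 7, i++
i=3 j=1: A[i]=24>B[j]=9 take 9, j++
i=3 j=2: A[i]=24>B[j]=13 take 13, j++
i=3 j=3: A[i]=24>B[j]=15 take 15, j++

i=3, j=4, merged so far=[2, 2, 4, 7, 9, 13, 15]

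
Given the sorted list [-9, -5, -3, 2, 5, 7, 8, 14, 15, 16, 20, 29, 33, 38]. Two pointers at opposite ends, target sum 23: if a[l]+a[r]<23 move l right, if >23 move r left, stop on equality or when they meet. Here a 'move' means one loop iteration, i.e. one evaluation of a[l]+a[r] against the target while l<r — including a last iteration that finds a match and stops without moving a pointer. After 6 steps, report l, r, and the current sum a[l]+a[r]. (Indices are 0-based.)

[0,13] -9+38=29 >23 → r--
[0,12] -9+33=24 >23 → r--
[0,11] -9+29=20 <23 → l++
[1,11] -5+29=24 >23 → r--
[1,10] -5+20=15 <23 → l++
[2,10] -3+20=17 <23 → l++

l=3, r=10, sum=22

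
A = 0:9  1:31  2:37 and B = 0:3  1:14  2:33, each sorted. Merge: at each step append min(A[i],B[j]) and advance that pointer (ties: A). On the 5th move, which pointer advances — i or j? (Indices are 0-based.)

i=0 j=0: A[i]=9>B[j]=3 take 3, j++
i=0 j=1: A[i]=9<=B[j]=14 take 9, i++
i=1 j=1: A[i]=31>B[j]=14 take 14, j++
i=1 j=2: A[i]=31<=B[j]=33 take 31, i++
i=2 j=2: A[i]=37>B[j]=33 take 33, j++

j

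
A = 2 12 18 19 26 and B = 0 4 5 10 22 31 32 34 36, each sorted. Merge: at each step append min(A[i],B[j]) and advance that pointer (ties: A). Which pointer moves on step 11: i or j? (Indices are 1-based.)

j

i=1 j=1: A[i]=2>B[j]=0 take 0, j++
i=1 j=2: A[i]=2<=B[j]=4 take 2, i++
i=2 j=2: A[i]=12>B[j]=4 take 4, j++
i=2 j=3: A[i]=12>B[j]=5 take 5, j++
i=2 j=4: A[i]=12>B[j]=10 take 10, j++
i=2 j=5: A[i]=12<=B[j]=22 take 12, i++
i=3 j=5: A[i]=18<=B[j]=22 take 18, i++
i=4 j=5: A[i]=19<=B[j]=22 take 19, i++
i=5 j=5: A[i]=26>B[j]=22 take 22, j++
i=5 j=6: A[i]=26<=B[j]=31 take 26, i++
i=6 j=6: A done, take B[j]=31, j++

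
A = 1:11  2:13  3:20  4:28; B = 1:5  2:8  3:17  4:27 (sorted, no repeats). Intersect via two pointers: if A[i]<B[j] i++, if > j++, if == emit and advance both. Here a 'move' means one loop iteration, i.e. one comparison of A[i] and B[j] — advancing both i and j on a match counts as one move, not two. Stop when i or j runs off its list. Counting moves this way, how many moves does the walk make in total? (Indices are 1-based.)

7 moves

[i=1,j=1] 11>5 → j++
[i=1,j=2] 11>8 → j++
[i=1,j=3] 11<17 → i++
[i=2,j=3] 13<17 → i++
[i=3,j=3] 20>17 → j++
[i=3,j=4] 20<27 → i++
[i=4,j=4] 28>27 → j++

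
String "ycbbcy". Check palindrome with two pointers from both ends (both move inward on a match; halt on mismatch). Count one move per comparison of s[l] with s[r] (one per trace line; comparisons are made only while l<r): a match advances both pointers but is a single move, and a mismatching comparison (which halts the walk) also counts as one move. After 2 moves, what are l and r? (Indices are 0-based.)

l=2, r=3

l=0 r=5: 'y'=='y', l++,r--
l=1 r=4: 'c'=='c', l++,r--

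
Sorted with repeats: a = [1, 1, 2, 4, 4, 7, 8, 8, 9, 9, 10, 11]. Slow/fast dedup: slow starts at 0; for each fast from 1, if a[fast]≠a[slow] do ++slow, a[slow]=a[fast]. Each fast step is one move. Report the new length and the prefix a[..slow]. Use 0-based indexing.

(s=0,f=1) a[fast]=1=a[slow] dup → fast++
(s=0,f=2) a[fast]=2≠a[slow]=1 write a[1]=2 → slow++,fast++
(s=1,f=3) a[fast]=4≠a[slow]=2 write a[2]=4 → slow++,fast++
(s=2,f=4) a[fast]=4=a[slow] dup → fast++
(s=2,f=5) a[fast]=7≠a[slow]=4 write a[3]=7 → slow++,fast++
(s=3,f=6) a[fast]=8≠a[slow]=7 write a[4]=8 → slow++,fast++
(s=4,f=7) a[fast]=8=a[slow] dup → fast++
(s=4,f=8) a[fast]=9≠a[slow]=8 write a[5]=9 → slow++,fast++
(s=5,f=9) a[fast]=9=a[slow] dup → fast++
(s=5,f=10) a[fast]=10≠a[slow]=9 write a[6]=10 → slow++,fast++
(s=6,f=11) a[fast]=11≠a[slow]=10 write a[7]=11 → slow++,fast++

length 8; prefix = [1, 2, 4, 7, 8, 9, 10, 11]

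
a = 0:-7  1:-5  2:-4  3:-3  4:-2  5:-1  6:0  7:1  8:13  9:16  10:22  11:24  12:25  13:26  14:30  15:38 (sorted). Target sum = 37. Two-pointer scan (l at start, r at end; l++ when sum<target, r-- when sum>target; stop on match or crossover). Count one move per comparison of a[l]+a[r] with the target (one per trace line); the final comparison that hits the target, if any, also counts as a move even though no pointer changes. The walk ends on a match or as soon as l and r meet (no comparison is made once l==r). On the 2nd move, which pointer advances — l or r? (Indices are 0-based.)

l=0 r=15: -7+38=31 <37, l++
l=1 r=15: -5+38=33 <37, l++

l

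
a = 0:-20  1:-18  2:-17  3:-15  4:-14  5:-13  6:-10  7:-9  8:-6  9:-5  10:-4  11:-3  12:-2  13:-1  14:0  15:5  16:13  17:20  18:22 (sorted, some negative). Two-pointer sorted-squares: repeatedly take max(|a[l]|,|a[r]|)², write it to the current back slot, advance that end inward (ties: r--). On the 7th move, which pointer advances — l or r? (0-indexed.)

l

[0,18] |-20|<=|22| out[18]=484 → r--
[0,17] |-20|<=|20| out[17]=400 → r--
[0,16] |-20|>|13| out[16]=400 → l++
[1,16] |-18|>|13| out[15]=324 → l++
[2,16] |-17|>|13| out[14]=289 → l++
[3,16] |-15|>|13| out[13]=225 → l++
[4,16] |-14|>|13| out[12]=196 → l++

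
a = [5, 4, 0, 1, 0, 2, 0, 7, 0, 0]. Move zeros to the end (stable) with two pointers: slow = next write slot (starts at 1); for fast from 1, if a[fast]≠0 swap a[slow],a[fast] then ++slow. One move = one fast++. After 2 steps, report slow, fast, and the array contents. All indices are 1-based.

slow=3, fast=3, a=[5, 4, 0, 1, 0, 2, 0, 7, 0, 0]

slow=1 fast=1: a[fast]=5≠0 swap→a[1]=5, slow++,fast++
slow=2 fast=2: a[fast]=4≠0 swap→a[2]=4, slow++,fast++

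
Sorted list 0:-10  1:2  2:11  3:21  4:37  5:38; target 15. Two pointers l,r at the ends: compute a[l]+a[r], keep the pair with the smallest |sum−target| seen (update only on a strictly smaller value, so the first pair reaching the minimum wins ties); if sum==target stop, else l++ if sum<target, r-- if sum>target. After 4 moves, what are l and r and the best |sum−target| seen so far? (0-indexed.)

l=1, r=2, best |Δ|=4

l=0 r=5: -10+38=28 d=13 *, r--
l=0 r=4: -10+37=27 d=12 *, r--
l=0 r=3: -10+21=11 d=4 *, l++
l=1 r=3: 2+21=23 d=8, r--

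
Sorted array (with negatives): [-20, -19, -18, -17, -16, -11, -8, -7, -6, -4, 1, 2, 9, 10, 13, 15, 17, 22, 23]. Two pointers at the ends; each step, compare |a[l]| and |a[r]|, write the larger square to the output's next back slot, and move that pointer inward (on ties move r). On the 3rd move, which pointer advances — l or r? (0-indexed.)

l

l=0 r=18: |-20|<=|23| out[18]=529, r--
l=0 r=17: |-20|<=|22| out[17]=484, r--
l=0 r=16: |-20|>|17| out[16]=400, l++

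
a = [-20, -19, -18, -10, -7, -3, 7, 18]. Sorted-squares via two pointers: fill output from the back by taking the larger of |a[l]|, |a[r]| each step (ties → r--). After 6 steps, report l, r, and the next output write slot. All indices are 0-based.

l=0 r=7: |-20|>|18| out[7]=400, l++
l=1 r=7: |-19|>|18| out[6]=361, l++
l=2 r=7: |-18|<=|18| out[5]=324, r--
l=2 r=6: |-18|>|7| out[4]=324, l++
l=3 r=6: |-10|>|7| out[3]=100, l++
l=4 r=6: |-7|<=|7| out[2]=49, r--

l=4, r=5, next write slot=1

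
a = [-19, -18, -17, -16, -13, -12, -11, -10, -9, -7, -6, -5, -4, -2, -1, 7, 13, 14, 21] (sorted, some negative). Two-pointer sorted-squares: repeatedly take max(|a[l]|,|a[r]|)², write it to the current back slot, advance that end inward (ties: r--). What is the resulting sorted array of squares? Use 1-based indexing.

[1, 4, 16, 25, 36, 49, 49, 81, 100, 121, 144, 169, 169, 196, 256, 289, 324, 361, 441]

[1,19] |-19|<=|21| out[19]=441 → r--
[1,18] |-19|>|14| out[18]=361 → l++
[2,18] |-18|>|14| out[17]=324 → l++
[3,18] |-17|>|14| out[16]=289 → l++
[4,18] |-16|>|14| out[15]=256 → l++
[5,18] |-13|<=|14| out[14]=196 → r--
[5,17] |-13|<=|13| out[13]=169 → r--
[5,16] |-13|>|7| out[12]=169 → l++
[6,16] |-12|>|7| out[11]=144 → l++
[7,16] |-11|>|7| out[10]=121 → l++
[8,16] |-10|>|7| out[9]=100 → l++
[9,16] |-9|>|7| out[8]=81 → l++
[10,16] |-7|<=|7| out[7]=49 → r--
[10,15] |-7|>|-1| out[6]=49 → l++
[11,15] |-6|>|-1| out[5]=36 → l++
[12,15] |-5|>|-1| out[4]=25 → l++
[13,15] |-4|>|-1| out[3]=16 → l++
[14,15] |-2|>|-1| out[2]=4 → l++
[15,15] |-1|<=|-1| out[1]=1 → r--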